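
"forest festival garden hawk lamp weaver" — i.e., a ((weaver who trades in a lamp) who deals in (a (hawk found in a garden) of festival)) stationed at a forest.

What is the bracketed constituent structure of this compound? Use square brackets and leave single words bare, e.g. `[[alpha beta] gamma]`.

[forest [[festival [garden hawk]] [lamp weaver]]]

At the top level: head "weaver" (specifically "festival garden hawk lamp weaver"); modifier "forest".
Within "festival garden hawk lamp weaver", the head is "weaver" (specifically "lamp weaver") and the modifier is "festival garden hawk".
Within "festival garden hawk", the head is "hawk" (specifically "garden hawk") and the modifier is "festival".
Within "garden hawk", the head is "hawk" and the modifier is "garden".
Within "lamp weaver", the head is "weaver" and the modifier is "lamp".
So the structure is [forest [[festival [garden hawk]] [lamp weaver]]].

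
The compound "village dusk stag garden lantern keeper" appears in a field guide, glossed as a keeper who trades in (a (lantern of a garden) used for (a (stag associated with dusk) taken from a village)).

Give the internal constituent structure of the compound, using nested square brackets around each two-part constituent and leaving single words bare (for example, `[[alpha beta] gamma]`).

[[[village [dusk stag]] [garden lantern]] keeper]

Whole compound: head "keeper", modifier "village dusk stag garden lantern".
"village dusk stag garden lantern" → head "lantern" (specifically "garden lantern"), modifier "village dusk stag".
"village dusk stag" → head "stag" (specifically "dusk stag"), modifier "village".
"dusk stag" → head "stag", modifier "dusk".
"garden lantern" → head "lantern", modifier "garden".
Assembled: [[[village [dusk stag]] [garden lantern]] keeper].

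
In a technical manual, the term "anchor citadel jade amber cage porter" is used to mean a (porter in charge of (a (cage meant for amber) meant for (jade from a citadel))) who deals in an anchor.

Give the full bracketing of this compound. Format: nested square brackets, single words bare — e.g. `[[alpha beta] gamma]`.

[anchor [[[citadel jade] [amber cage]] porter]]

Overall it is a kind of porter (specifically "citadel jade amber cage porter"); the modifier is "anchor".
"citadel jade amber cage porter" → head "porter", modifier "citadel jade amber cage".
"citadel jade amber cage" → head "cage" (specifically "amber cage"), modifier "citadel jade".
"citadel jade" → head "jade", modifier "citadel".
"amber cage" → head "cage", modifier "amber".
Assembled: [anchor [[[citadel jade] [amber cage]] porter]].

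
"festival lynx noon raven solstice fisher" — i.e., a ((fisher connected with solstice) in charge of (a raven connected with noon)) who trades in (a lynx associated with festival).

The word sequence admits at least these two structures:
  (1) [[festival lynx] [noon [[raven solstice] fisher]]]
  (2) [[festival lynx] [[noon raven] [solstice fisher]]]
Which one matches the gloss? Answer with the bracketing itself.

The paraphrase's head is the "fisher" part ("noon raven solstice fisher"); its modifier is "festival lynx".
That top-level split, carried through the inner groups, gives [[festival lynx] [[noon raven] [solstice fisher]]].

[[festival lynx] [[noon raven] [solstice fisher]]]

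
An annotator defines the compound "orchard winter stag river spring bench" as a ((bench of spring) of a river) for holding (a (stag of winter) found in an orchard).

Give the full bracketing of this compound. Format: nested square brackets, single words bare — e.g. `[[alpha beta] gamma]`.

[[orchard [winter stag]] [river [spring bench]]]

Overall it is a kind of bench (specifically "river spring bench"); the modifier is "orchard winter stag".
Inside "orchard winter stag": head "stag" (specifically "winter stag"), modifier "orchard".
Inside "winter stag": head "stag", modifier "winter".
Inside "river spring bench": head "bench" (specifically "spring bench"), modifier "river".
Inside "spring bench": head "bench", modifier "spring".
So the structure is [[orchard [winter stag]] [river [spring bench]]].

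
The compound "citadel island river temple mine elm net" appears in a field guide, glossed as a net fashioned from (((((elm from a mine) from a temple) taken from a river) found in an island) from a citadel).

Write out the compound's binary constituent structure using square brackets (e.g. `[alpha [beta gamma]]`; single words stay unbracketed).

Overall it is a kind of net; the modifier is "citadel island river temple mine elm".
Inside "citadel island river temple mine elm": head "elm" (specifically "island river temple mine elm"), modifier "citadel".
Inside "island river temple mine elm": head "elm" (specifically "river temple mine elm"), modifier "island".
Inside "river temple mine elm": head "elm" (specifically "temple mine elm"), modifier "river".
Inside "temple mine elm": head "elm" (specifically "mine elm"), modifier "temple".
Inside "mine elm": head "elm", modifier "mine".
Putting it together: [[citadel [island [river [temple [mine elm]]]]] net].

[[citadel [island [river [temple [mine elm]]]]] net]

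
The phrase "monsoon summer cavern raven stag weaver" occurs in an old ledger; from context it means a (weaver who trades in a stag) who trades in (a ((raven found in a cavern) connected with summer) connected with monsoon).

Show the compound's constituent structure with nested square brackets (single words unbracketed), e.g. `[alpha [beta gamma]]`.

Whole compound: head "weaver" (specifically "stag weaver"), modifier "monsoon summer cavern raven".
Inside "monsoon summer cavern raven": head "raven" (specifically "summer cavern raven"), modifier "monsoon".
Inside "summer cavern raven": head "raven" (specifically "cavern raven"), modifier "summer".
Inside "cavern raven": head "raven", modifier "cavern".
Inside "stag weaver": head "weaver", modifier "stag".
Putting it together: [[monsoon [summer [cavern raven]]] [stag weaver]].

[[monsoon [summer [cavern raven]]] [stag weaver]]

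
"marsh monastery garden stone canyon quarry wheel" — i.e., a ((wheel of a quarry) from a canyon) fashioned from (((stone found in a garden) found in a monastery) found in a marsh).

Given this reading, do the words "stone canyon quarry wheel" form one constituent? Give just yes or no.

The top-level split is [marsh monastery garden stone] [canyon quarry wheel]; the full structure is [[marsh [monastery [garden stone]]] [canyon [quarry wheel]]].
"stone canyon quarry wheel" straddles a constituent boundary, so it is not a single unit.

no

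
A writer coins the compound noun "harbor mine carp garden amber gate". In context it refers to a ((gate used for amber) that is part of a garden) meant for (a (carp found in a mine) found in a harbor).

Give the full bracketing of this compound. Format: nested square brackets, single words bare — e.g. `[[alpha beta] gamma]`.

Whole compound: head "gate" (specifically "garden amber gate"), modifier "harbor mine carp".
"harbor mine carp" → head "carp" (specifically "mine carp"), modifier "harbor".
"mine carp" → head "carp", modifier "mine".
"garden amber gate" → head "gate" (specifically "amber gate"), modifier "garden".
"amber gate" → head "gate", modifier "amber".
So the structure is [[harbor [mine carp]] [garden [amber gate]]].

[[harbor [mine carp]] [garden [amber gate]]]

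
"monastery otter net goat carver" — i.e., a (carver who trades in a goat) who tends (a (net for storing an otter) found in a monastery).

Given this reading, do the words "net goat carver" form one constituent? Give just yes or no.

The top-level split is [monastery otter net] [goat carver]; the full structure is [[monastery [otter net]] [goat carver]].
"net goat carver" straddles a constituent boundary, so it is not a single unit.

no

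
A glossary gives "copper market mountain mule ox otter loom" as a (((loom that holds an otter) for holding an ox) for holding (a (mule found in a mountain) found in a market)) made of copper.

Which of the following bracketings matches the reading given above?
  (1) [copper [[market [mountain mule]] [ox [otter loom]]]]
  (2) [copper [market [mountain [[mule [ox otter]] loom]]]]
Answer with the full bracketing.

[copper [[market [mountain mule]] [ox [otter loom]]]]

The paraphrase's head is the "loom" part ("market mountain mule ox otter loom"); its modifier is "copper".
That top-level split, carried through the inner groups, gives [copper [[market [mountain mule]] [ox [otter loom]]]].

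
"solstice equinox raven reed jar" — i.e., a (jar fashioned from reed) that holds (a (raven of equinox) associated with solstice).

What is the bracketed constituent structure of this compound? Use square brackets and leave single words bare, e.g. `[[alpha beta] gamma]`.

[[solstice [equinox raven]] [reed jar]]

Overall it is a kind of jar (specifically "reed jar"); the modifier is "solstice equinox raven".
Within "solstice equinox raven", the head is "raven" (specifically "equinox raven") and the modifier is "solstice".
Within "equinox raven", the head is "raven" and the modifier is "equinox".
Within "reed jar", the head is "jar" and the modifier is "reed".
Assembled: [[solstice [equinox raven]] [reed jar]].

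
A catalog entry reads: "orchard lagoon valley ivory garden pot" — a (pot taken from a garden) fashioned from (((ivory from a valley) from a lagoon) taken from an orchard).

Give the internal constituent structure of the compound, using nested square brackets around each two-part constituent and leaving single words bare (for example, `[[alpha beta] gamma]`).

Whole compound: head "pot" (specifically "garden pot"), modifier "orchard lagoon valley ivory".
Within "orchard lagoon valley ivory", the head is "ivory" (specifically "lagoon valley ivory") and the modifier is "orchard".
Within "lagoon valley ivory", the head is "ivory" (specifically "valley ivory") and the modifier is "lagoon".
Within "valley ivory", the head is "ivory" and the modifier is "valley".
Within "garden pot", the head is "pot" and the modifier is "garden".
So the structure is [[orchard [lagoon [valley ivory]]] [garden pot]].

[[orchard [lagoon [valley ivory]]] [garden pot]]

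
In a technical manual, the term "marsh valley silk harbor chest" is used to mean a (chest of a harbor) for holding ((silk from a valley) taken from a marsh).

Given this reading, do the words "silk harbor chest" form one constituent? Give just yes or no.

The top-level split is [marsh valley silk] [harbor chest]; the full structure is [[marsh [valley silk]] [harbor chest]].
"silk harbor chest" straddles a constituent boundary, so it is not a single unit.

no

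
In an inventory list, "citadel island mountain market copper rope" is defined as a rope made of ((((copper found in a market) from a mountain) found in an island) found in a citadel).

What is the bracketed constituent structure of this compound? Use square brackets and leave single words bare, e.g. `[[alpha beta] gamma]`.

Whole compound: head "rope", modifier "citadel island mountain market copper".
"citadel island mountain market copper" → head "copper" (specifically "island mountain market copper"), modifier "citadel".
"island mountain market copper" → head "copper" (specifically "mountain market copper"), modifier "island".
"mountain market copper" → head "copper" (specifically "market copper"), modifier "mountain".
"market copper" → head "copper", modifier "market".
Assembled: [[citadel [island [mountain [market copper]]]] rope].

[[citadel [island [mountain [market copper]]]] rope]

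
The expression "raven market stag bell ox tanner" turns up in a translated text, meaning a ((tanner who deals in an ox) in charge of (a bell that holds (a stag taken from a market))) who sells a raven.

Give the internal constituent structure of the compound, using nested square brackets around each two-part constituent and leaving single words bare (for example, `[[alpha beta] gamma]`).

[raven [[[market stag] bell] [ox tanner]]]

The outermost head in the paraphrase is "tanner" (specifically "market stag bell ox tanner"), modified by "raven".
"market stag bell ox tanner" → head "tanner" (specifically "ox tanner"), modifier "market stag bell".
"market stag bell" → head "bell", modifier "market stag".
"market stag" → head "stag", modifier "market".
"ox tanner" → head "tanner", modifier "ox".
Assembled: [raven [[[market stag] bell] [ox tanner]]].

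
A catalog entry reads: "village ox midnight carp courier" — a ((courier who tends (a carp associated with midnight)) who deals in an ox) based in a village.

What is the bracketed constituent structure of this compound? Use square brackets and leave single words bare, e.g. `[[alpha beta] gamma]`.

At the top level: head "courier" (specifically "ox midnight carp courier"); modifier "village".
Inside "ox midnight carp courier": head "courier" (specifically "midnight carp courier"), modifier "ox".
Inside "midnight carp courier": head "courier", modifier "midnight carp".
Inside "midnight carp": head "carp", modifier "midnight".
So the structure is [village [ox [[midnight carp] courier]]].

[village [ox [[midnight carp] courier]]]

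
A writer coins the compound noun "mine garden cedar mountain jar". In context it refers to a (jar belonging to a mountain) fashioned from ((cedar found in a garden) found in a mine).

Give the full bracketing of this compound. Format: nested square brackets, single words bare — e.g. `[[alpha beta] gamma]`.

Whole compound: head "jar" (specifically "mountain jar"), modifier "mine garden cedar".
Within "mine garden cedar", the head is "cedar" (specifically "garden cedar") and the modifier is "mine".
Within "garden cedar", the head is "cedar" and the modifier is "garden".
Within "mountain jar", the head is "jar" and the modifier is "mountain".
Assembled: [[mine [garden cedar]] [mountain jar]].

[[mine [garden cedar]] [mountain jar]]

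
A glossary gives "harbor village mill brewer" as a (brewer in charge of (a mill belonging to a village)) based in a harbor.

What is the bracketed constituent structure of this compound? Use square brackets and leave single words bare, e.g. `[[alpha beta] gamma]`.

[harbor [[village mill] brewer]]

Overall it is a kind of brewer (specifically "village mill brewer"); the modifier is "harbor".
Inside "village mill brewer": head "brewer", modifier "village mill".
Inside "village mill": head "mill", modifier "village".
Assembled: [harbor [[village mill] brewer]].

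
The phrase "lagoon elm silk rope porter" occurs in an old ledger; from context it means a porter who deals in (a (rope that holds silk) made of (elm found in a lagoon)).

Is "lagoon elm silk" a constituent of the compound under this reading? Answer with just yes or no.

no

The top-level split is [lagoon elm silk rope] [porter]; the full structure is [[[lagoon elm] [silk rope]] porter].
"lagoon elm silk" straddles a constituent boundary, so it is not a single unit.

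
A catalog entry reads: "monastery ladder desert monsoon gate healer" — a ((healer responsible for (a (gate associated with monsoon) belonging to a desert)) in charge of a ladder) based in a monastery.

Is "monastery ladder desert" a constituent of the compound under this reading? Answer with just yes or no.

The top-level split is [monastery] [ladder desert monsoon gate healer]; the full structure is [monastery [ladder [[desert [monsoon gate]] healer]]].
"monastery ladder desert" straddles a constituent boundary, so it is not a single unit.

no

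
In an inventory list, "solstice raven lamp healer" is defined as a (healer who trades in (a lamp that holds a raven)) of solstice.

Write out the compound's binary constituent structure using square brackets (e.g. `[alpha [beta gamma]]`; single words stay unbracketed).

[solstice [[raven lamp] healer]]

At the top level: head "healer" (specifically "raven lamp healer"); modifier "solstice".
"raven lamp healer" → head "healer", modifier "raven lamp".
"raven lamp" → head "lamp", modifier "raven".
Putting it together: [solstice [[raven lamp] healer]].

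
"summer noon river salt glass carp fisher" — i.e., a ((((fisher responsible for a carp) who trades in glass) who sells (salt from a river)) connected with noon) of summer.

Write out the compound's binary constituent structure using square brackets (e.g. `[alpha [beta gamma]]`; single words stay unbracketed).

Overall it is a kind of fisher (specifically "noon river salt glass carp fisher"); the modifier is "summer".
Inside "noon river salt glass carp fisher": head "fisher" (specifically "river salt glass carp fisher"), modifier "noon".
Inside "river salt glass carp fisher": head "fisher" (specifically "glass carp fisher"), modifier "river salt".
Inside "river salt": head "salt", modifier "river".
Inside "glass carp fisher": head "fisher" (specifically "carp fisher"), modifier "glass".
Inside "carp fisher": head "fisher", modifier "carp".
Putting it together: [summer [noon [[river salt] [glass [carp fisher]]]]].

[summer [noon [[river salt] [glass [carp fisher]]]]]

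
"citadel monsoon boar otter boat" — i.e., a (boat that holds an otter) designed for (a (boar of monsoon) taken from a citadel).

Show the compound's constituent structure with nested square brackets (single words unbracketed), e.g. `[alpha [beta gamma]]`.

The outermost head in the paraphrase is "boat" (specifically "otter boat"), modified by "citadel monsoon boar".
Inside "citadel monsoon boar": head "boar" (specifically "monsoon boar"), modifier "citadel".
Inside "monsoon boar": head "boar", modifier "monsoon".
Inside "otter boat": head "boat", modifier "otter".
Assembled: [[citadel [monsoon boar]] [otter boat]].

[[citadel [monsoon boar]] [otter boat]]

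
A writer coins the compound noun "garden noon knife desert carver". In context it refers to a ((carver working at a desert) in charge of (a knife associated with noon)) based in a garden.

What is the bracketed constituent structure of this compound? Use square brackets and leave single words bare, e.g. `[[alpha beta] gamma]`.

At the top level: head "carver" (specifically "noon knife desert carver"); modifier "garden".
"noon knife desert carver" → head "carver" (specifically "desert carver"), modifier "noon knife".
"noon knife" → head "knife", modifier "noon".
"desert carver" → head "carver", modifier "desert".
Putting it together: [garden [[noon knife] [desert carver]]].

[garden [[noon knife] [desert carver]]]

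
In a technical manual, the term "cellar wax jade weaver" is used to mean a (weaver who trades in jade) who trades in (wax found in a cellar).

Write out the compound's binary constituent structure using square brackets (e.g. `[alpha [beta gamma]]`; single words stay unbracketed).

[[cellar wax] [jade weaver]]

Overall it is a kind of weaver (specifically "jade weaver"); the modifier is "cellar wax".
Within "cellar wax", the head is "wax" and the modifier is "cellar".
Within "jade weaver", the head is "weaver" and the modifier is "jade".
So the structure is [[cellar wax] [jade weaver]].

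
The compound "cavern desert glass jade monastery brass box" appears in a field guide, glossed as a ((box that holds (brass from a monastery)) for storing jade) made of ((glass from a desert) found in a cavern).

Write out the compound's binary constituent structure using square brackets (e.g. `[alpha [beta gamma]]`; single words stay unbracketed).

Whole compound: head "box" (specifically "jade monastery brass box"), modifier "cavern desert glass".
"cavern desert glass" → head "glass" (specifically "desert glass"), modifier "cavern".
"desert glass" → head "glass", modifier "desert".
"jade monastery brass box" → head "box" (specifically "monastery brass box"), modifier "jade".
"monastery brass box" → head "box", modifier "monastery brass".
"monastery brass" → head "brass", modifier "monastery".
So the structure is [[cavern [desert glass]] [jade [[monastery brass] box]]].

[[cavern [desert glass]] [jade [[monastery brass] box]]]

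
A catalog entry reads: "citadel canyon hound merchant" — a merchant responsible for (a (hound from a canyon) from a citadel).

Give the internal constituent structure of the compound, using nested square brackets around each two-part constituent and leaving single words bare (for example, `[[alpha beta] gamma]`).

The outermost head in the paraphrase is "merchant", modified by "citadel canyon hound".
Inside "citadel canyon hound": head "hound" (specifically "canyon hound"), modifier "citadel".
Inside "canyon hound": head "hound", modifier "canyon".
Assembled: [[citadel [canyon hound]] merchant].

[[citadel [canyon hound]] merchant]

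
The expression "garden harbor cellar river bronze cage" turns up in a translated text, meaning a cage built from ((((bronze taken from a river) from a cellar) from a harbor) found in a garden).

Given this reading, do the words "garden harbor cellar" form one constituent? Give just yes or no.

The top-level split is [garden harbor cellar river bronze] [cage]; the full structure is [[garden [harbor [cellar [river bronze]]]] cage].
"garden harbor cellar" straddles a constituent boundary, so it is not a single unit.

no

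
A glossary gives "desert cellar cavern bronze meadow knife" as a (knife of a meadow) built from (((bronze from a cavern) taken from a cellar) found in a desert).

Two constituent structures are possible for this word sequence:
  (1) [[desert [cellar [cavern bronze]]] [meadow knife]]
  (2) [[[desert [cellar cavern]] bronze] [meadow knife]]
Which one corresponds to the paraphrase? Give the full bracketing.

The paraphrase's head is the "knife" part ("meadow knife"); its modifier is "desert cellar cavern bronze".
That top-level split, carried through the inner groups, gives [[desert [cellar [cavern bronze]]] [meadow knife]].

[[desert [cellar [cavern bronze]]] [meadow knife]]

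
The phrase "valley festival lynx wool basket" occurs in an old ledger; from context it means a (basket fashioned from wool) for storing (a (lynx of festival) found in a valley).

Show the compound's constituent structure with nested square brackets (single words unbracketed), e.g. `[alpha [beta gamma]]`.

[[valley [festival lynx]] [wool basket]]

Whole compound: head "basket" (specifically "wool basket"), modifier "valley festival lynx".
Inside "valley festival lynx": head "lynx" (specifically "festival lynx"), modifier "valley".
Inside "festival lynx": head "lynx", modifier "festival".
Inside "wool basket": head "basket", modifier "wool".
Assembled: [[valley [festival lynx]] [wool basket]].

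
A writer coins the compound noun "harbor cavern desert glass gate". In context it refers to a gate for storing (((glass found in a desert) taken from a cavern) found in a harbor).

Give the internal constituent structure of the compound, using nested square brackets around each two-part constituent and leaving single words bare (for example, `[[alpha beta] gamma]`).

The outermost head in the paraphrase is "gate", modified by "harbor cavern desert glass".
Within "harbor cavern desert glass", the head is "glass" (specifically "cavern desert glass") and the modifier is "harbor".
Within "cavern desert glass", the head is "glass" (specifically "desert glass") and the modifier is "cavern".
Within "desert glass", the head is "glass" and the modifier is "desert".
Putting it together: [[harbor [cavern [desert glass]]] gate].

[[harbor [cavern [desert glass]]] gate]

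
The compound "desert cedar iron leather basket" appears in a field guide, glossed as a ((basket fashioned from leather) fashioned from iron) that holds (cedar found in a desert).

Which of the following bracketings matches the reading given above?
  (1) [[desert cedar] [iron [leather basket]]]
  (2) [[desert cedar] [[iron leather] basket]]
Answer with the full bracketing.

The paraphrase's head is the "basket" part ("iron leather basket"); its modifier is "desert cedar".
That top-level split, carried through the inner groups, gives [[desert cedar] [iron [leather basket]]].

[[desert cedar] [iron [leather basket]]]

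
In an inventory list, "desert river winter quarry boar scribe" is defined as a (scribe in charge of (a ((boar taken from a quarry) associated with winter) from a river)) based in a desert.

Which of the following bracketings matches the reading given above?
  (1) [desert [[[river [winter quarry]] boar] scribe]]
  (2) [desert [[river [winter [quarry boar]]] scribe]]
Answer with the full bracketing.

[desert [[river [winter [quarry boar]]] scribe]]

The paraphrase's head is the "scribe" part ("river winter quarry boar scribe"); its modifier is "desert".
That top-level split, carried through the inner groups, gives [desert [[river [winter [quarry boar]]] scribe]].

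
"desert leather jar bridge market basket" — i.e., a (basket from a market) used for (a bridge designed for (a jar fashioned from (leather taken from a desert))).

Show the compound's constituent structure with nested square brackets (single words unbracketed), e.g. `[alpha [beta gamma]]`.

[[[[desert leather] jar] bridge] [market basket]]

Overall it is a kind of basket (specifically "market basket"); the modifier is "desert leather jar bridge".
Inside "desert leather jar bridge": head "bridge", modifier "desert leather jar".
Inside "desert leather jar": head "jar", modifier "desert leather".
Inside "desert leather": head "leather", modifier "desert".
Inside "market basket": head "basket", modifier "market".
Assembled: [[[[desert leather] jar] bridge] [market basket]].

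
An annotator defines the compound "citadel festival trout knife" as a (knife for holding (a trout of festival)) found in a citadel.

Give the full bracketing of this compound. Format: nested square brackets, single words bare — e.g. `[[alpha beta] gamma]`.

Overall it is a kind of knife (specifically "festival trout knife"); the modifier is "citadel".
"festival trout knife" → head "knife", modifier "festival trout".
"festival trout" → head "trout", modifier "festival".
Assembled: [citadel [[festival trout] knife]].

[citadel [[festival trout] knife]]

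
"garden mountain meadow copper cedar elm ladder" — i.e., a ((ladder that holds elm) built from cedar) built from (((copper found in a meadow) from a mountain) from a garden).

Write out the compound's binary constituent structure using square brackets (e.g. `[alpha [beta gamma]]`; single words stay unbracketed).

Overall it is a kind of ladder (specifically "cedar elm ladder"); the modifier is "garden mountain meadow copper".
"garden mountain meadow copper" → head "copper" (specifically "mountain meadow copper"), modifier "garden".
"mountain meadow copper" → head "copper" (specifically "meadow copper"), modifier "mountain".
"meadow copper" → head "copper", modifier "meadow".
"cedar elm ladder" → head "ladder" (specifically "elm ladder"), modifier "cedar".
"elm ladder" → head "ladder", modifier "elm".
Putting it together: [[garden [mountain [meadow copper]]] [cedar [elm ladder]]].

[[garden [mountain [meadow copper]]] [cedar [elm ladder]]]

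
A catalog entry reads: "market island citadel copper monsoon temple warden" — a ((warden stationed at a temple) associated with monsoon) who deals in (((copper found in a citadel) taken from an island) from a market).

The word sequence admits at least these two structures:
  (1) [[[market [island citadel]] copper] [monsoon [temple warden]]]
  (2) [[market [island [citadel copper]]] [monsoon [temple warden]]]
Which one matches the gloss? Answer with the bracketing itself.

[[market [island [citadel copper]]] [monsoon [temple warden]]]

The paraphrase's head is the "warden" part ("monsoon temple warden"); its modifier is "market island citadel copper".
That top-level split, carried through the inner groups, gives [[market [island [citadel copper]]] [monsoon [temple warden]]].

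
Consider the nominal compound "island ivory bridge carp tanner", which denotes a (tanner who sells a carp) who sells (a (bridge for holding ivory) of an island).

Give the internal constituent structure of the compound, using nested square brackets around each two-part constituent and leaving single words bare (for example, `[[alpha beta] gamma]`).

Whole compound: head "tanner" (specifically "carp tanner"), modifier "island ivory bridge".
"island ivory bridge" → head "bridge" (specifically "ivory bridge"), modifier "island".
"ivory bridge" → head "bridge", modifier "ivory".
"carp tanner" → head "tanner", modifier "carp".
Putting it together: [[island [ivory bridge]] [carp tanner]].

[[island [ivory bridge]] [carp tanner]]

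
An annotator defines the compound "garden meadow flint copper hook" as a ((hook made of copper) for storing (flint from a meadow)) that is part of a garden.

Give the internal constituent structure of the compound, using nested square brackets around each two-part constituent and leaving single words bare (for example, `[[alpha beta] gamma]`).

Overall it is a kind of hook (specifically "meadow flint copper hook"); the modifier is "garden".
Within "meadow flint copper hook", the head is "hook" (specifically "copper hook") and the modifier is "meadow flint".
Within "meadow flint", the head is "flint" and the modifier is "meadow".
Within "copper hook", the head is "hook" and the modifier is "copper".
Putting it together: [garden [[meadow flint] [copper hook]]].

[garden [[meadow flint] [copper hook]]]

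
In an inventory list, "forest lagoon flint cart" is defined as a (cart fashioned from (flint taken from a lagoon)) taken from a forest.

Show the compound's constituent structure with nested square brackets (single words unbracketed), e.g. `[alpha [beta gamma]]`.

The outermost head in the paraphrase is "cart" (specifically "lagoon flint cart"), modified by "forest".
"lagoon flint cart" → head "cart", modifier "lagoon flint".
"lagoon flint" → head "flint", modifier "lagoon".
Putting it together: [forest [[lagoon flint] cart]].

[forest [[lagoon flint] cart]]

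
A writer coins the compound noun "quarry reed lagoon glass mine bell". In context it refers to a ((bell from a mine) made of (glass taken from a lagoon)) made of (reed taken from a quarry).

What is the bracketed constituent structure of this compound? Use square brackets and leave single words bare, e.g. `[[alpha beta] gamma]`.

Whole compound: head "bell" (specifically "lagoon glass mine bell"), modifier "quarry reed".
Inside "quarry reed": head "reed", modifier "quarry".
Inside "lagoon glass mine bell": head "bell" (specifically "mine bell"), modifier "lagoon glass".
Inside "lagoon glass": head "glass", modifier "lagoon".
Inside "mine bell": head "bell", modifier "mine".
So the structure is [[quarry reed] [[lagoon glass] [mine bell]]].

[[quarry reed] [[lagoon glass] [mine bell]]]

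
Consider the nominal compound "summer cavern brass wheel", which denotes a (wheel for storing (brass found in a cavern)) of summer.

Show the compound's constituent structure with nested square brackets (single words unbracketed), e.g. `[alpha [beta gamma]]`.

At the top level: head "wheel" (specifically "cavern brass wheel"); modifier "summer".
"cavern brass wheel" → head "wheel", modifier "cavern brass".
"cavern brass" → head "brass", modifier "cavern".
So the structure is [summer [[cavern brass] wheel]].

[summer [[cavern brass] wheel]]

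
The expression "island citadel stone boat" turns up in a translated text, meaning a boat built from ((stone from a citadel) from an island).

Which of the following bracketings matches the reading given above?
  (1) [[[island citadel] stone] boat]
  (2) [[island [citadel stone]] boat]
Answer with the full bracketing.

[[island [citadel stone]] boat]

The paraphrase's head is the "boat" part ("boat"); its modifier is "island citadel stone".
That top-level split, carried through the inner groups, gives [[island [citadel stone]] boat].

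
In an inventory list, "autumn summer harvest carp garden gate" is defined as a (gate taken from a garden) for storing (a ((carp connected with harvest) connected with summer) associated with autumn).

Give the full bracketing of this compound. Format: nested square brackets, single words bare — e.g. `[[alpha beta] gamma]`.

[[autumn [summer [harvest carp]]] [garden gate]]

Overall it is a kind of gate (specifically "garden gate"); the modifier is "autumn summer harvest carp".
Within "autumn summer harvest carp", the head is "carp" (specifically "summer harvest carp") and the modifier is "autumn".
Within "summer harvest carp", the head is "carp" (specifically "harvest carp") and the modifier is "summer".
Within "harvest carp", the head is "carp" and the modifier is "harvest".
Within "garden gate", the head is "gate" and the modifier is "garden".
Putting it together: [[autumn [summer [harvest carp]]] [garden gate]].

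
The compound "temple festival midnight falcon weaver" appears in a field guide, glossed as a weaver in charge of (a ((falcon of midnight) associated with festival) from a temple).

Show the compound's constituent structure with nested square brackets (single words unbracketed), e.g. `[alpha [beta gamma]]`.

[[temple [festival [midnight falcon]]] weaver]

Overall it is a kind of weaver; the modifier is "temple festival midnight falcon".
Inside "temple festival midnight falcon": head "falcon" (specifically "festival midnight falcon"), modifier "temple".
Inside "festival midnight falcon": head "falcon" (specifically "midnight falcon"), modifier "festival".
Inside "midnight falcon": head "falcon", modifier "midnight".
So the structure is [[temple [festival [midnight falcon]]] weaver].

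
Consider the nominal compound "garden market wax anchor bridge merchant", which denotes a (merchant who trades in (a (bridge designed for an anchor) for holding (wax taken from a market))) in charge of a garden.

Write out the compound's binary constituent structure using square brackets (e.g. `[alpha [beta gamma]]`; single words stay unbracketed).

[garden [[[market wax] [anchor bridge]] merchant]]

At the top level: head "merchant" (specifically "market wax anchor bridge merchant"); modifier "garden".
"market wax anchor bridge merchant" → head "merchant", modifier "market wax anchor bridge".
"market wax anchor bridge" → head "bridge" (specifically "anchor bridge"), modifier "market wax".
"market wax" → head "wax", modifier "market".
"anchor bridge" → head "bridge", modifier "anchor".
So the structure is [garden [[[market wax] [anchor bridge]] merchant]].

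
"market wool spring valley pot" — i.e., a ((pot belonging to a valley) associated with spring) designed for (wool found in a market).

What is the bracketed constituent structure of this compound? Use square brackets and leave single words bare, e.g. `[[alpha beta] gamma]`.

[[market wool] [spring [valley pot]]]

At the top level: head "pot" (specifically "spring valley pot"); modifier "market wool".
Within "market wool", the head is "wool" and the modifier is "market".
Within "spring valley pot", the head is "pot" (specifically "valley pot") and the modifier is "spring".
Within "valley pot", the head is "pot" and the modifier is "valley".
Putting it together: [[market wool] [spring [valley pot]]].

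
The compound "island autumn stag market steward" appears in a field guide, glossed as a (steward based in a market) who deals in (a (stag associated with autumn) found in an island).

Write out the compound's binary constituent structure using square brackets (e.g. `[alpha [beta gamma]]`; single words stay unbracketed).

Whole compound: head "steward" (specifically "market steward"), modifier "island autumn stag".
Inside "island autumn stag": head "stag" (specifically "autumn stag"), modifier "island".
Inside "autumn stag": head "stag", modifier "autumn".
Inside "market steward": head "steward", modifier "market".
Assembled: [[island [autumn stag]] [market steward]].

[[island [autumn stag]] [market steward]]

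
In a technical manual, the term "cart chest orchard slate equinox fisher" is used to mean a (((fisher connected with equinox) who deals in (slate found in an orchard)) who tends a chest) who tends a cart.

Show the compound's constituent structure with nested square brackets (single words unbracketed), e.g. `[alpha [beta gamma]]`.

[cart [chest [[orchard slate] [equinox fisher]]]]

Whole compound: head "fisher" (specifically "chest orchard slate equinox fisher"), modifier "cart".
"chest orchard slate equinox fisher" → head "fisher" (specifically "orchard slate equinox fisher"), modifier "chest".
"orchard slate equinox fisher" → head "fisher" (specifically "equinox fisher"), modifier "orchard slate".
"orchard slate" → head "slate", modifier "orchard".
"equinox fisher" → head "fisher", modifier "equinox".
So the structure is [cart [chest [[orchard slate] [equinox fisher]]]].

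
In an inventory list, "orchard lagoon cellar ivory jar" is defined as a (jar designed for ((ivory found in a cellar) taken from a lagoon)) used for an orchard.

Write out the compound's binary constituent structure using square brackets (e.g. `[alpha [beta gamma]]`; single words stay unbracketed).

The outermost head in the paraphrase is "jar" (specifically "lagoon cellar ivory jar"), modified by "orchard".
"lagoon cellar ivory jar" → head "jar", modifier "lagoon cellar ivory".
"lagoon cellar ivory" → head "ivory" (specifically "cellar ivory"), modifier "lagoon".
"cellar ivory" → head "ivory", modifier "cellar".
Putting it together: [orchard [[lagoon [cellar ivory]] jar]].

[orchard [[lagoon [cellar ivory]] jar]]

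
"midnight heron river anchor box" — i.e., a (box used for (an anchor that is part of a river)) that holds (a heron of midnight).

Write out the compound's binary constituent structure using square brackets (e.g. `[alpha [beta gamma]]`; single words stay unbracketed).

[[midnight heron] [[river anchor] box]]

At the top level: head "box" (specifically "river anchor box"); modifier "midnight heron".
Within "midnight heron", the head is "heron" and the modifier is "midnight".
Within "river anchor box", the head is "box" and the modifier is "river anchor".
Within "river anchor", the head is "anchor" and the modifier is "river".
Assembled: [[midnight heron] [[river anchor] box]].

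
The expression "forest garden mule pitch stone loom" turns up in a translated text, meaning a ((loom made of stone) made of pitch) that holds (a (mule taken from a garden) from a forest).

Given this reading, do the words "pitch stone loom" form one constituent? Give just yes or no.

The paraphrase groups the words so that "pitch stone loom" is one unit: it corresponds to a single parenthesized sub-phrase.
The full structure is [[forest [garden mule]] [pitch [stone loom]]], in which [pitch stone loom] is a constituent.

yes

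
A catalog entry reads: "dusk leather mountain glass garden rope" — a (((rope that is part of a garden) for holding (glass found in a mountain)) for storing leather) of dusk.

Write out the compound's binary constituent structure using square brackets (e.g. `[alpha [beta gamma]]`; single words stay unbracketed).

The outermost head in the paraphrase is "rope" (specifically "leather mountain glass garden rope"), modified by "dusk".
Within "leather mountain glass garden rope", the head is "rope" (specifically "mountain glass garden rope") and the modifier is "leather".
Within "mountain glass garden rope", the head is "rope" (specifically "garden rope") and the modifier is "mountain glass".
Within "mountain glass", the head is "glass" and the modifier is "mountain".
Within "garden rope", the head is "rope" and the modifier is "garden".
Putting it together: [dusk [leather [[mountain glass] [garden rope]]]].

[dusk [leather [[mountain glass] [garden rope]]]]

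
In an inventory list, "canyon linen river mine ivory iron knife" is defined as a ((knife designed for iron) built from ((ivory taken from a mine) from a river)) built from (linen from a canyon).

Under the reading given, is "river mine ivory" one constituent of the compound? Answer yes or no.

The paraphrase groups the words so that "river mine ivory" is one unit: it corresponds to a single parenthesized sub-phrase.
The full structure is [[canyon linen] [[river [mine ivory]] [iron knife]]], in which [river mine ivory] is a constituent.

yes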